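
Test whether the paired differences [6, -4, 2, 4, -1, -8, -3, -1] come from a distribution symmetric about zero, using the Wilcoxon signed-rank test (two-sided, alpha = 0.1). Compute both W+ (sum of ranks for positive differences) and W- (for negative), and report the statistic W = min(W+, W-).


Step 1: Drop any zero differences (none here) and take |d_i|.
|d| = [6, 4, 2, 4, 1, 8, 3, 1]
Step 2: Midrank |d_i| (ties get averaged ranks).
ranks: |6|->7, |4|->5.5, |2|->3, |4|->5.5, |1|->1.5, |8|->8, |3|->4, |1|->1.5
Step 3: Attach original signs; sum ranks with positive sign and with negative sign.
W+ = 7 + 3 + 5.5 = 15.5
W- = 5.5 + 1.5 + 8 + 4 + 1.5 = 20.5
(Check: W+ + W- = 36 should equal n(n+1)/2 = 36.)
Step 4: Test statistic W = min(W+, W-) = 15.5.
Step 5: Ties in |d|, so use the tie-corrected normal approximation.
        E[W] = n(n+1)/4 = 8*9/4 = 18.
        Tie groups: |d|=1 (t=2), |d|=4 (t=2); sum(t^3 - t) = 12.
        Var[W] = n(n+1)(2n+1)/24 - sum(t^3-t)/48 = 1224/24 - 12/48 = 50.75.
        z = (W - E[W]) / sqrt(Var[W]) = (15.5 - 18) / 7.1239 = -0.3509.
        Two-sided p = 2*Phi(z) = 0.725640.
Step 6: alpha = 0.1. fail to reject H0.

W+ = 15.5, W- = 20.5, W = min = 15.5, p = 0.725640, fail to reject H0.


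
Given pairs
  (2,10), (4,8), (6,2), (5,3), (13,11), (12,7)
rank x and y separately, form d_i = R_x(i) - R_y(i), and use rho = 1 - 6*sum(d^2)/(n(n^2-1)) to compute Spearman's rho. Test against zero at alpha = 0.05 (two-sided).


Step 1: Rank x and y separately (midranks; no ties here).
rank(x): 2->1, 4->2, 6->4, 5->3, 13->6, 12->5
rank(y): 10->5, 8->4, 2->1, 3->2, 11->6, 7->3
Step 2: d_i = R_x(i) - R_y(i); compute d_i^2.
  (1-5)^2=16, (2-4)^2=4, (4-1)^2=9, (3-2)^2=1, (6-6)^2=0, (5-3)^2=4
sum(d^2) = 34.
Step 3: rho = 1 - 6*34 / (6*(6^2 - 1)) = 1 - 204/210 = 0.028571.
Step 4: Under H0, t = rho * sqrt((n-2)/(1-rho^2)) = 0.0572 ~ t(4).
Step 5: Two-sided p-value from the t-distribution with 4 df = 0.957155.
Step 6: alpha = 0.05. fail to reject H0.

rho = 0.0286, p = 0.957155, fail to reject H0 at alpha = 0.05.


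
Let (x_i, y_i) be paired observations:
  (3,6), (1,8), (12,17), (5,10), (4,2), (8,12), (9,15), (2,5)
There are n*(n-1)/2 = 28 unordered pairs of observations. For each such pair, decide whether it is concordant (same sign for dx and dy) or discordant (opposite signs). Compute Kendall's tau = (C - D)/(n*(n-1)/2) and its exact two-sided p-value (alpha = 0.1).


Step 1: Enumerate the 28 unordered pairs (i,j) with i<j and classify each by sign(x_j-x_i) * sign(y_j-y_i).
  (1,2):dx=-2,dy=+2->D; (1,3):dx=+9,dy=+11->C; (1,4):dx=+2,dy=+4->C; (1,5):dx=+1,dy=-4->D
  (1,6):dx=+5,dy=+6->C; (1,7):dx=+6,dy=+9->C; (1,8):dx=-1,dy=-1->C; (2,3):dx=+11,dy=+9->C
  (2,4):dx=+4,dy=+2->C; (2,5):dx=+3,dy=-6->D; (2,6):dx=+7,dy=+4->C; (2,7):dx=+8,dy=+7->C
  (2,8):dx=+1,dy=-3->D; (3,4):dx=-7,dy=-7->C; (3,5):dx=-8,dy=-15->C; (3,6):dx=-4,dy=-5->C
  (3,7):dx=-3,dy=-2->C; (3,8):dx=-10,dy=-12->C; (4,5):dx=-1,dy=-8->C; (4,6):dx=+3,dy=+2->C
  (4,7):dx=+4,dy=+5->C; (4,8):dx=-3,dy=-5->C; (5,6):dx=+4,dy=+10->C; (5,7):dx=+5,dy=+13->C
  (5,8):dx=-2,dy=+3->D; (6,7):dx=+1,dy=+3->C; (6,8):dx=-6,dy=-7->C; (7,8):dx=-7,dy=-10->C
Step 2: C = 23, D = 5, total pairs = 28.
Step 3: tau = (C - D)/(n(n-1)/2) = (23 - 5)/28 = 0.642857.
Step 4: Exact two-sided p-value (enumerate n! = 40320 permutations of y under H0): p = 0.031151.
Step 5: alpha = 0.1. reject H0.

tau_b = 0.6429 (C=23, D=5), p = 0.031151, reject H0.


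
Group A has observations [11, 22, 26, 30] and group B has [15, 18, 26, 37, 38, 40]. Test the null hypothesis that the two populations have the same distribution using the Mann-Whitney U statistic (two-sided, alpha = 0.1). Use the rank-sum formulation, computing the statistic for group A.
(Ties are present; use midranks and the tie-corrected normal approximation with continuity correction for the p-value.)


Step 1: Combine and sort all 10 observations; assign midranks.
sorted (value, group): (11,X), (15,Y), (18,Y), (22,X), (26,X), (26,Y), (30,X), (37,Y), (38,Y), (40,Y)
ranks: 11->1, 15->2, 18->3, 22->4, 26->5.5, 26->5.5, 30->7, 37->8, 38->9, 40->10
Step 2: Rank sum for X: R1 = 1 + 4 + 5.5 + 7 = 17.5.
Step 3: U_X = R1 - n1(n1+1)/2 = 17.5 - 4*5/2 = 17.5 - 10 = 7.5.
       U_Y = n1*n2 - U_X = 24 - 7.5 = 16.5.
Step 4: Ties are present, so use the tie-corrected normal approximation (with continuity correction) for the p-value.
Step 5: p-value = 0.392330; compare to alpha = 0.1. fail to reject H0.

U_X = 7.5, p = 0.392330, fail to reject H0 at alpha = 0.1.


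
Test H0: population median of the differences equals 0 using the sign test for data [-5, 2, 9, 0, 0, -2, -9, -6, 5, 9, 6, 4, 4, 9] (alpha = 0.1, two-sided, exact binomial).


Step 1: Discard zero differences. Original n = 14; n_eff = number of nonzero differences = 12.
Nonzero differences (with sign): -5, +2, +9, -2, -9, -6, +5, +9, +6, +4, +4, +9
Step 2: Count signs: positive = 8, negative = 4.
Step 3: Under H0: P(positive) = 0.5, so the number of positives S ~ Bin(12, 0.5).
Step 4: Two-sided exact p-value = sum of Bin(12,0.5) probabilities at or below the observed probability = 0.387695.
Step 5: alpha = 0.1. fail to reject H0.

n_eff = 12, pos = 8, neg = 4, p = 0.387695, fail to reject H0.


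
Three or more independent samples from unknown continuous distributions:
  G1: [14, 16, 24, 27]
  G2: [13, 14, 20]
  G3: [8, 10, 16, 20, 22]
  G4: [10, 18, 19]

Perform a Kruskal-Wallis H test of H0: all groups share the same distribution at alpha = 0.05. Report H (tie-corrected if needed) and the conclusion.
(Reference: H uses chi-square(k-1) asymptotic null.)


Step 1: Combine all N = 15 observations and assign midranks.
sorted (value, group, rank): (8,G3,1), (10,G3,2.5), (10,G4,2.5), (13,G2,4), (14,G1,5.5), (14,G2,5.5), (16,G1,7.5), (16,G3,7.5), (18,G4,9), (19,G4,10), (20,G2,11.5), (20,G3,11.5), (22,G3,13), (24,G1,14), (27,G1,15)
Step 2: Sum ranks within each group.
R_1 = 42 (n_1 = 4)
R_2 = 21 (n_2 = 3)
R_3 = 35.5 (n_3 = 5)
R_4 = 21.5 (n_4 = 3)
Step 3: H = 12/(N(N+1)) * sum(R_i^2/n_i) - 3(N+1)
     = 12/(15*16) * (42^2/4 + 21^2/3 + 35.5^2/5 + 21.5^2/3) - 3*16
     = 0.050000 * 994.133 - 48
     = 1.706667.
Step 4: Ties present; correction factor C = 1 - 24/(15^3 - 15) = 0.992857. Corrected H = 1.706667 / 0.992857 = 1.718945.
Step 5: Under H0, H ~ chi^2(3); p-value = 0.632730.
Step 6: alpha = 0.05. fail to reject H0.

H = 1.7189, df = 3, p = 0.632730, fail to reject H0.


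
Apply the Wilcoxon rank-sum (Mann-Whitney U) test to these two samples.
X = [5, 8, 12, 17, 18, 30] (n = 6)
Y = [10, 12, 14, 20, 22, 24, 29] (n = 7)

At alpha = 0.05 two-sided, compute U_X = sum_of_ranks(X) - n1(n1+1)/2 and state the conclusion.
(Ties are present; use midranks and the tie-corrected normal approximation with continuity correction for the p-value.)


Step 1: Combine and sort all 13 observations; assign midranks.
sorted (value, group): (5,X), (8,X), (10,Y), (12,X), (12,Y), (14,Y), (17,X), (18,X), (20,Y), (22,Y), (24,Y), (29,Y), (30,X)
ranks: 5->1, 8->2, 10->3, 12->4.5, 12->4.5, 14->6, 17->7, 18->8, 20->9, 22->10, 24->11, 29->12, 30->13
Step 2: Rank sum for X: R1 = 1 + 2 + 4.5 + 7 + 8 + 13 = 35.5.
Step 3: U_X = R1 - n1(n1+1)/2 = 35.5 - 6*7/2 = 35.5 - 21 = 14.5.
       U_Y = n1*n2 - U_X = 42 - 14.5 = 27.5.
Step 4: Ties are present, so use the tie-corrected normal approximation (with continuity correction) for the p-value.
Step 5: p-value = 0.390714; compare to alpha = 0.05. fail to reject H0.

U_X = 14.5, p = 0.390714, fail to reject H0 at alpha = 0.05.


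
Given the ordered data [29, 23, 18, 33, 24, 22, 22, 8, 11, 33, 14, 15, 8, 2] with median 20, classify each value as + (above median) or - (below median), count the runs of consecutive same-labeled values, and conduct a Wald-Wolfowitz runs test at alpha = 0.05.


Step 1: Compute median = 20; label A = above, B = below.
Labels in order: AABAAAABBABBBB  (n_A = 7, n_B = 7)
Step 2: Count runs R = 6.
Step 3: Under H0 (random ordering), E[R] = 2*n_A*n_B/(n_A+n_B) + 1 = 2*7*7/14 + 1 = 8.0000.
        Var[R] = 2*n_A*n_B*(2*n_A*n_B - n_A - n_B) / ((n_A+n_B)^2 * (n_A+n_B-1)) = 8232/2548 = 3.2308.
        SD[R] = 1.7974.
Step 4: Continuity-corrected z = (R + 0.5 - E[R]) / SD[R] = (6 + 0.5 - 8.0000) / 1.7974 = -0.8345.
Step 5: Two-sided p-value via normal approximation = 2*(1 - Phi(|z|)) = 0.403986.
Step 6: alpha = 0.05. fail to reject H0.

R = 6, z = -0.8345, p = 0.403986, fail to reject H0.


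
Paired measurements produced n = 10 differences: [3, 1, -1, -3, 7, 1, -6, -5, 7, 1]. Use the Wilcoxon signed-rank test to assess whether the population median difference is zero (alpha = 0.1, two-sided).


Step 1: Drop any zero differences (none here) and take |d_i|.
|d| = [3, 1, 1, 3, 7, 1, 6, 5, 7, 1]
Step 2: Midrank |d_i| (ties get averaged ranks).
ranks: |3|->5.5, |1|->2.5, |1|->2.5, |3|->5.5, |7|->9.5, |1|->2.5, |6|->8, |5|->7, |7|->9.5, |1|->2.5
Step 3: Attach original signs; sum ranks with positive sign and with negative sign.
W+ = 5.5 + 2.5 + 9.5 + 2.5 + 9.5 + 2.5 = 32
W- = 2.5 + 5.5 + 8 + 7 = 23
(Check: W+ + W- = 55 should equal n(n+1)/2 = 55.)
Step 4: Test statistic W = min(W+, W-) = 23.
Step 5: Ties in |d|, so use the tie-corrected normal approximation.
        E[W] = n(n+1)/4 = 10*11/4 = 27.5.
        Tie groups: |d|=1 (t=4), |d|=3 (t=2), |d|=7 (t=2); sum(t^3 - t) = 72.
        Var[W] = n(n+1)(2n+1)/24 - sum(t^3-t)/48 = 2310/24 - 72/48 = 94.75.
        z = (W - E[W]) / sqrt(Var[W]) = (23 - 27.5) / 9.7340 = -0.4623.
        Two-sided p = 2*Phi(z) = 0.643867.
Step 6: alpha = 0.1. fail to reject H0.

W+ = 32, W- = 23, W = min = 23, p = 0.643867, fail to reject H0.


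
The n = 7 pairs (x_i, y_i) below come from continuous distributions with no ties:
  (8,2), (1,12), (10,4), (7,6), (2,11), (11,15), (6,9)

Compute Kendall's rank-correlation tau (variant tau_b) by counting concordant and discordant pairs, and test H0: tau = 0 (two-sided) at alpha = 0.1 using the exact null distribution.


Step 1: Enumerate the 21 unordered pairs (i,j) with i<j and classify each by sign(x_j-x_i) * sign(y_j-y_i).
  (1,2):dx=-7,dy=+10->D; (1,3):dx=+2,dy=+2->C; (1,4):dx=-1,dy=+4->D; (1,5):dx=-6,dy=+9->D
  (1,6):dx=+3,dy=+13->C; (1,7):dx=-2,dy=+7->D; (2,3):dx=+9,dy=-8->D; (2,4):dx=+6,dy=-6->D
  (2,5):dx=+1,dy=-1->D; (2,6):dx=+10,dy=+3->C; (2,7):dx=+5,dy=-3->D; (3,4):dx=-3,dy=+2->D
  (3,5):dx=-8,dy=+7->D; (3,6):dx=+1,dy=+11->C; (3,7):dx=-4,dy=+5->D; (4,5):dx=-5,dy=+5->D
  (4,6):dx=+4,dy=+9->C; (4,7):dx=-1,dy=+3->D; (5,6):dx=+9,dy=+4->C; (5,7):dx=+4,dy=-2->D
  (6,7):dx=-5,dy=-6->C
Step 2: C = 7, D = 14, total pairs = 21.
Step 3: tau = (C - D)/(n(n-1)/2) = (7 - 14)/21 = -0.333333.
Step 4: Exact two-sided p-value (enumerate n! = 5040 permutations of y under H0): p = 0.381349.
Step 5: alpha = 0.1. fail to reject H0.

tau_b = -0.3333 (C=7, D=14), p = 0.381349, fail to reject H0.


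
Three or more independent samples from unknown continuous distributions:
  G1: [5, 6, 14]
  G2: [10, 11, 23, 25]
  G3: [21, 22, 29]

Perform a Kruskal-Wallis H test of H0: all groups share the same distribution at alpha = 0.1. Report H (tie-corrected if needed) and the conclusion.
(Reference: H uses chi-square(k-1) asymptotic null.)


Step 1: Combine all N = 10 observations and assign midranks.
sorted (value, group, rank): (5,G1,1), (6,G1,2), (10,G2,3), (11,G2,4), (14,G1,5), (21,G3,6), (22,G3,7), (23,G2,8), (25,G2,9), (29,G3,10)
Step 2: Sum ranks within each group.
R_1 = 8 (n_1 = 3)
R_2 = 24 (n_2 = 4)
R_3 = 23 (n_3 = 3)
Step 3: H = 12/(N(N+1)) * sum(R_i^2/n_i) - 3(N+1)
     = 12/(10*11) * (8^2/3 + 24^2/4 + 23^2/3) - 3*11
     = 0.109091 * 341.667 - 33
     = 4.272727.
Step 4: No ties, so H is used without correction.
Step 5: Under H0, H ~ chi^2(2); p-value = 0.118083.
Step 6: alpha = 0.1. fail to reject H0.

H = 4.2727, df = 2, p = 0.118083, fail to reject H0.


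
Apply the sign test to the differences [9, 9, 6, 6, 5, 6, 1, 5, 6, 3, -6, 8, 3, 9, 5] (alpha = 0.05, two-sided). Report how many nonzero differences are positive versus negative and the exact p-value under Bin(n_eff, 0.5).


Step 1: Discard zero differences. Original n = 15; n_eff = number of nonzero differences = 15.
Nonzero differences (with sign): +9, +9, +6, +6, +5, +6, +1, +5, +6, +3, -6, +8, +3, +9, +5
Step 2: Count signs: positive = 14, negative = 1.
Step 3: Under H0: P(positive) = 0.5, so the number of positives S ~ Bin(15, 0.5).
Step 4: Two-sided exact p-value = sum of Bin(15,0.5) probabilities at or below the observed probability = 0.000977.
Step 5: alpha = 0.05. reject H0.

n_eff = 15, pos = 14, neg = 1, p = 0.000977, reject H0.


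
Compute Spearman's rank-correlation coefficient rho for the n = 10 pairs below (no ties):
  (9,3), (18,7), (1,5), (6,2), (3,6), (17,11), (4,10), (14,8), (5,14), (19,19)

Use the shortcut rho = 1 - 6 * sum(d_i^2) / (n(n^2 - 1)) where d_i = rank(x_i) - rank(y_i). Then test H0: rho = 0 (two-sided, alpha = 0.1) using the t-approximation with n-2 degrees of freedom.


Step 1: Rank x and y separately (midranks; no ties here).
rank(x): 9->6, 18->9, 1->1, 6->5, 3->2, 17->8, 4->3, 14->7, 5->4, 19->10
rank(y): 3->2, 7->5, 5->3, 2->1, 6->4, 11->8, 10->7, 8->6, 14->9, 19->10
Step 2: d_i = R_x(i) - R_y(i); compute d_i^2.
  (6-2)^2=16, (9-5)^2=16, (1-3)^2=4, (5-1)^2=16, (2-4)^2=4, (8-8)^2=0, (3-7)^2=16, (7-6)^2=1, (4-9)^2=25, (10-10)^2=0
sum(d^2) = 98.
Step 3: rho = 1 - 6*98 / (10*(10^2 - 1)) = 1 - 588/990 = 0.406061.
Step 4: Under H0, t = rho * sqrt((n-2)/(1-rho^2)) = 1.2568 ~ t(8).
Step 5: Two-sided p-value from the t-distribution with 8 df = 0.244282.
Step 6: alpha = 0.1. fail to reject H0.

rho = 0.4061, p = 0.244282, fail to reject H0 at alpha = 0.1.


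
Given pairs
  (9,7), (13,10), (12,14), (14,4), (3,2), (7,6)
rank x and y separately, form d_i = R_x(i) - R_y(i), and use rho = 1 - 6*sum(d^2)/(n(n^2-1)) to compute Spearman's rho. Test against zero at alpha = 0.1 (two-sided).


Step 1: Rank x and y separately (midranks; no ties here).
rank(x): 9->3, 13->5, 12->4, 14->6, 3->1, 7->2
rank(y): 7->4, 10->5, 14->6, 4->2, 2->1, 6->3
Step 2: d_i = R_x(i) - R_y(i); compute d_i^2.
  (3-4)^2=1, (5-5)^2=0, (4-6)^2=4, (6-2)^2=16, (1-1)^2=0, (2-3)^2=1
sum(d^2) = 22.
Step 3: rho = 1 - 6*22 / (6*(6^2 - 1)) = 1 - 132/210 = 0.371429.
Step 4: Under H0, t = rho * sqrt((n-2)/(1-rho^2)) = 0.8001 ~ t(4).
Step 5: Two-sided p-value from the t-distribution with 4 df = 0.468478.
Step 6: alpha = 0.1. fail to reject H0.

rho = 0.3714, p = 0.468478, fail to reject H0 at alpha = 0.1.


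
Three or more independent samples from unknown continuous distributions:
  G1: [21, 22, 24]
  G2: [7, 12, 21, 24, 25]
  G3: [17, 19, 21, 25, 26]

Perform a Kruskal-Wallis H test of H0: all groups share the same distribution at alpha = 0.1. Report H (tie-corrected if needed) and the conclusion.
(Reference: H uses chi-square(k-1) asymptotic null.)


Step 1: Combine all N = 13 observations and assign midranks.
sorted (value, group, rank): (7,G2,1), (12,G2,2), (17,G3,3), (19,G3,4), (21,G1,6), (21,G2,6), (21,G3,6), (22,G1,8), (24,G1,9.5), (24,G2,9.5), (25,G2,11.5), (25,G3,11.5), (26,G3,13)
Step 2: Sum ranks within each group.
R_1 = 23.5 (n_1 = 3)
R_2 = 30 (n_2 = 5)
R_3 = 37.5 (n_3 = 5)
Step 3: H = 12/(N(N+1)) * sum(R_i^2/n_i) - 3(N+1)
     = 12/(13*14) * (23.5^2/3 + 30^2/5 + 37.5^2/5) - 3*14
     = 0.065934 * 645.333 - 42
     = 0.549451.
Step 4: Ties present; correction factor C = 1 - 36/(13^3 - 13) = 0.983516. Corrected H = 0.549451 / 0.983516 = 0.558659.
Step 5: Under H0, H ~ chi^2(2); p-value = 0.756291.
Step 6: alpha = 0.1. fail to reject H0.

H = 0.5587, df = 2, p = 0.756291, fail to reject H0.


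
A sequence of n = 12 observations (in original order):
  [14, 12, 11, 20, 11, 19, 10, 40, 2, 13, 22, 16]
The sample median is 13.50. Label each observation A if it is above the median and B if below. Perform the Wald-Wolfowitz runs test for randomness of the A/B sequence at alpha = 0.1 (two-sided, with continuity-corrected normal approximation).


Step 1: Compute median = 13.50; label A = above, B = below.
Labels in order: ABBABABABBAA  (n_A = 6, n_B = 6)
Step 2: Count runs R = 9.
Step 3: Under H0 (random ordering), E[R] = 2*n_A*n_B/(n_A+n_B) + 1 = 2*6*6/12 + 1 = 7.0000.
        Var[R] = 2*n_A*n_B*(2*n_A*n_B - n_A - n_B) / ((n_A+n_B)^2 * (n_A+n_B-1)) = 4320/1584 = 2.7273.
        SD[R] = 1.6514.
Step 4: Continuity-corrected z = (R - 0.5 - E[R]) / SD[R] = (9 - 0.5 - 7.0000) / 1.6514 = 0.9083.
Step 5: Two-sided p-value via normal approximation = 2*(1 - Phi(|z|)) = 0.363722.
Step 6: alpha = 0.1. fail to reject H0.

R = 9, z = 0.9083, p = 0.363722, fail to reject H0.


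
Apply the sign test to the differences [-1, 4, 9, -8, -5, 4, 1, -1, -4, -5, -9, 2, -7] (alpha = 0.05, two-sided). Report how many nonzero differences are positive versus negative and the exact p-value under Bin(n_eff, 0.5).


Step 1: Discard zero differences. Original n = 13; n_eff = number of nonzero differences = 13.
Nonzero differences (with sign): -1, +4, +9, -8, -5, +4, +1, -1, -4, -5, -9, +2, -7
Step 2: Count signs: positive = 5, negative = 8.
Step 3: Under H0: P(positive) = 0.5, so the number of positives S ~ Bin(13, 0.5).
Step 4: Two-sided exact p-value = sum of Bin(13,0.5) probabilities at or below the observed probability = 0.581055.
Step 5: alpha = 0.05. fail to reject H0.

n_eff = 13, pos = 5, neg = 8, p = 0.581055, fail to reject H0.


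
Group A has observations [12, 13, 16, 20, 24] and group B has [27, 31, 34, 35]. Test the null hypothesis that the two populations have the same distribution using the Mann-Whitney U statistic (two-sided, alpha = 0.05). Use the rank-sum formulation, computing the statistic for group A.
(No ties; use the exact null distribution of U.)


Step 1: Combine and sort all 9 observations; assign midranks.
sorted (value, group): (12,X), (13,X), (16,X), (20,X), (24,X), (27,Y), (31,Y), (34,Y), (35,Y)
ranks: 12->1, 13->2, 16->3, 20->4, 24->5, 27->6, 31->7, 34->8, 35->9
Step 2: Rank sum for X: R1 = 1 + 2 + 3 + 4 + 5 = 15.
Step 3: U_X = R1 - n1(n1+1)/2 = 15 - 5*6/2 = 15 - 15 = 0.
       U_Y = n1*n2 - U_X = 20 - 0 = 20.
Step 4: No ties, so the exact null distribution of U (based on enumerating the C(9,5) = 126 equally likely rank assignments) gives the two-sided p-value.
Step 5: p-value = 0.015873; compare to alpha = 0.05. reject H0.

U_X = 0, p = 0.015873, reject H0 at alpha = 0.05.


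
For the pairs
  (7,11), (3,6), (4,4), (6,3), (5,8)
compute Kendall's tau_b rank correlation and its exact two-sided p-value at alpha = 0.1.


Step 1: Enumerate the 10 unordered pairs (i,j) with i<j and classify each by sign(x_j-x_i) * sign(y_j-y_i).
  (1,2):dx=-4,dy=-5->C; (1,3):dx=-3,dy=-7->C; (1,4):dx=-1,dy=-8->C; (1,5):dx=-2,dy=-3->C
  (2,3):dx=+1,dy=-2->D; (2,4):dx=+3,dy=-3->D; (2,5):dx=+2,dy=+2->C; (3,4):dx=+2,dy=-1->D
  (3,5):dx=+1,dy=+4->C; (4,5):dx=-1,dy=+5->D
Step 2: C = 6, D = 4, total pairs = 10.
Step 3: tau = (C - D)/(n(n-1)/2) = (6 - 4)/10 = 0.200000.
Step 4: Exact two-sided p-value (enumerate n! = 120 permutations of y under H0): p = 0.816667.
Step 5: alpha = 0.1. fail to reject H0.

tau_b = 0.2000 (C=6, D=4), p = 0.816667, fail to reject H0.


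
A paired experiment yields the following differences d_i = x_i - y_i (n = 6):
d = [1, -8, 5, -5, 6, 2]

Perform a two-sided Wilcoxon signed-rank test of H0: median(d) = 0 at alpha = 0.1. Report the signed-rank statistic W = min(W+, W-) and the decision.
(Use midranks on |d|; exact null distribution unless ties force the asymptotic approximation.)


Step 1: Drop any zero differences (none here) and take |d_i|.
|d| = [1, 8, 5, 5, 6, 2]
Step 2: Midrank |d_i| (ties get averaged ranks).
ranks: |1|->1, |8|->6, |5|->3.5, |5|->3.5, |6|->5, |2|->2
Step 3: Attach original signs; sum ranks with positive sign and with negative sign.
W+ = 1 + 3.5 + 5 + 2 = 11.5
W- = 6 + 3.5 = 9.5
(Check: W+ + W- = 21 should equal n(n+1)/2 = 21.)
Step 4: Test statistic W = min(W+, W-) = 9.5.
Step 5: Ties in |d|, so use the tie-corrected normal approximation.
        E[W] = n(n+1)/4 = 6*7/4 = 10.5.
        Tie groups: |d|=5 (t=2); sum(t^3 - t) = 6.
        Var[W] = n(n+1)(2n+1)/24 - sum(t^3-t)/48 = 546/24 - 6/48 = 22.625.
        z = (W - E[W]) / sqrt(Var[W]) = (9.5 - 10.5) / 4.7566 = -0.2102.
        Two-sided p = 2*Phi(z) = 0.833484.
Step 6: alpha = 0.1. fail to reject H0.

W+ = 11.5, W- = 9.5, W = min = 9.5, p = 0.833484, fail to reject H0.


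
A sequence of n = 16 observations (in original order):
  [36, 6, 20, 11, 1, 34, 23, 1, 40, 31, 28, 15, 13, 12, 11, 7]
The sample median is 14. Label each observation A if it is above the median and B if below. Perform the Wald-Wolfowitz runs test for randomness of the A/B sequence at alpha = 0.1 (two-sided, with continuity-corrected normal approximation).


Step 1: Compute median = 14; label A = above, B = below.
Labels in order: ABABBAABAAAABBBB  (n_A = 8, n_B = 8)
Step 2: Count runs R = 8.
Step 3: Under H0 (random ordering), E[R] = 2*n_A*n_B/(n_A+n_B) + 1 = 2*8*8/16 + 1 = 9.0000.
        Var[R] = 2*n_A*n_B*(2*n_A*n_B - n_A - n_B) / ((n_A+n_B)^2 * (n_A+n_B-1)) = 14336/3840 = 3.7333.
        SD[R] = 1.9322.
Step 4: Continuity-corrected z = (R + 0.5 - E[R]) / SD[R] = (8 + 0.5 - 9.0000) / 1.9322 = -0.2588.
Step 5: Two-sided p-value via normal approximation = 2*(1 - Phi(|z|)) = 0.795809.
Step 6: alpha = 0.1. fail to reject H0.

R = 8, z = -0.2588, p = 0.795809, fail to reject H0.


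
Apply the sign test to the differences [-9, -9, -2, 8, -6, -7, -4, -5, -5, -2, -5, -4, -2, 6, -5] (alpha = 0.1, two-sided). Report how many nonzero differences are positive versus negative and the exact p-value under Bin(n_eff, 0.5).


Step 1: Discard zero differences. Original n = 15; n_eff = number of nonzero differences = 15.
Nonzero differences (with sign): -9, -9, -2, +8, -6, -7, -4, -5, -5, -2, -5, -4, -2, +6, -5
Step 2: Count signs: positive = 2, negative = 13.
Step 3: Under H0: P(positive) = 0.5, so the number of positives S ~ Bin(15, 0.5).
Step 4: Two-sided exact p-value = sum of Bin(15,0.5) probabilities at or below the observed probability = 0.007385.
Step 5: alpha = 0.1. reject H0.

n_eff = 15, pos = 2, neg = 13, p = 0.007385, reject H0.


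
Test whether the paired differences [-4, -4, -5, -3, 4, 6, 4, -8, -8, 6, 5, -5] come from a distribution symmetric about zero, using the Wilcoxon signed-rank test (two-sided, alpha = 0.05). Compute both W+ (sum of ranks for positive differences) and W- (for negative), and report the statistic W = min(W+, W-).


Step 1: Drop any zero differences (none here) and take |d_i|.
|d| = [4, 4, 5, 3, 4, 6, 4, 8, 8, 6, 5, 5]
Step 2: Midrank |d_i| (ties get averaged ranks).
ranks: |4|->3.5, |4|->3.5, |5|->7, |3|->1, |4|->3.5, |6|->9.5, |4|->3.5, |8|->11.5, |8|->11.5, |6|->9.5, |5|->7, |5|->7
Step 3: Attach original signs; sum ranks with positive sign and with negative sign.
W+ = 3.5 + 9.5 + 3.5 + 9.5 + 7 = 33
W- = 3.5 + 3.5 + 7 + 1 + 11.5 + 11.5 + 7 = 45
(Check: W+ + W- = 78 should equal n(n+1)/2 = 78.)
Step 4: Test statistic W = min(W+, W-) = 33.
Step 5: Ties in |d|, so use the tie-corrected normal approximation.
        E[W] = n(n+1)/4 = 12*13/4 = 39.
        Tie groups: |d|=4 (t=4), |d|=5 (t=3), |d|=6 (t=2), |d|=8 (t=2); sum(t^3 - t) = 96.
        Var[W] = n(n+1)(2n+1)/24 - sum(t^3-t)/48 = 3900/24 - 96/48 = 160.5.
        z = (W - E[W]) / sqrt(Var[W]) = (33 - 39) / 12.6689 = -0.4736.
        Two-sided p = 2*Phi(z) = 0.635784.
Step 6: alpha = 0.05. fail to reject H0.

W+ = 33, W- = 45, W = min = 33, p = 0.635784, fail to reject H0.


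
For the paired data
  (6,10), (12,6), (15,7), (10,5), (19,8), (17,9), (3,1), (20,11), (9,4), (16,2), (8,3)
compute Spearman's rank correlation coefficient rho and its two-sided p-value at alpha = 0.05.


Step 1: Rank x and y separately (midranks; no ties here).
rank(x): 6->2, 12->6, 15->7, 10->5, 19->10, 17->9, 3->1, 20->11, 9->4, 16->8, 8->3
rank(y): 10->10, 6->6, 7->7, 5->5, 8->8, 9->9, 1->1, 11->11, 4->4, 2->2, 3->3
Step 2: d_i = R_x(i) - R_y(i); compute d_i^2.
  (2-10)^2=64, (6-6)^2=0, (7-7)^2=0, (5-5)^2=0, (10-8)^2=4, (9-9)^2=0, (1-1)^2=0, (11-11)^2=0, (4-4)^2=0, (8-2)^2=36, (3-3)^2=0
sum(d^2) = 104.
Step 3: rho = 1 - 6*104 / (11*(11^2 - 1)) = 1 - 624/1320 = 0.527273.
Step 4: Under H0, t = rho * sqrt((n-2)/(1-rho^2)) = 1.8616 ~ t(9).
Step 5: Two-sided p-value from the t-distribution with 9 df = 0.095565.
Step 6: alpha = 0.05. fail to reject H0.

rho = 0.5273, p = 0.095565, fail to reject H0 at alpha = 0.05.


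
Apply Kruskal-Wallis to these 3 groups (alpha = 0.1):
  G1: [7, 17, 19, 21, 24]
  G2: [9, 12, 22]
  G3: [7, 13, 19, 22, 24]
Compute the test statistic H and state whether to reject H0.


Step 1: Combine all N = 13 observations and assign midranks.
sorted (value, group, rank): (7,G1,1.5), (7,G3,1.5), (9,G2,3), (12,G2,4), (13,G3,5), (17,G1,6), (19,G1,7.5), (19,G3,7.5), (21,G1,9), (22,G2,10.5), (22,G3,10.5), (24,G1,12.5), (24,G3,12.5)
Step 2: Sum ranks within each group.
R_1 = 36.5 (n_1 = 5)
R_2 = 17.5 (n_2 = 3)
R_3 = 37 (n_3 = 5)
Step 3: H = 12/(N(N+1)) * sum(R_i^2/n_i) - 3(N+1)
     = 12/(13*14) * (36.5^2/5 + 17.5^2/3 + 37^2/5) - 3*14
     = 0.065934 * 642.333 - 42
     = 0.351648.
Step 4: Ties present; correction factor C = 1 - 24/(13^3 - 13) = 0.989011. Corrected H = 0.351648 / 0.989011 = 0.355556.
Step 5: Under H0, H ~ chi^2(2); p-value = 0.837128.
Step 6: alpha = 0.1. fail to reject H0.

H = 0.3556, df = 2, p = 0.837128, fail to reject H0.


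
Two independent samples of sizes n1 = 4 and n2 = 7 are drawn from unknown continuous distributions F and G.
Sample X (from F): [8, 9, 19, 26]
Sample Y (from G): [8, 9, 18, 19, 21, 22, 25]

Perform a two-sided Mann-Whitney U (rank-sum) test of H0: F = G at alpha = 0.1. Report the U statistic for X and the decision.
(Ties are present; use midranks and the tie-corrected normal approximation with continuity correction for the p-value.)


Step 1: Combine and sort all 11 observations; assign midranks.
sorted (value, group): (8,X), (8,Y), (9,X), (9,Y), (18,Y), (19,X), (19,Y), (21,Y), (22,Y), (25,Y), (26,X)
ranks: 8->1.5, 8->1.5, 9->3.5, 9->3.5, 18->5, 19->6.5, 19->6.5, 21->8, 22->9, 25->10, 26->11
Step 2: Rank sum for X: R1 = 1.5 + 3.5 + 6.5 + 11 = 22.5.
Step 3: U_X = R1 - n1(n1+1)/2 = 22.5 - 4*5/2 = 22.5 - 10 = 12.5.
       U_Y = n1*n2 - U_X = 28 - 12.5 = 15.5.
Step 4: Ties are present, so use the tie-corrected normal approximation (with continuity correction) for the p-value.
Step 5: p-value = 0.849087; compare to alpha = 0.1. fail to reject H0.

U_X = 12.5, p = 0.849087, fail to reject H0 at alpha = 0.1.


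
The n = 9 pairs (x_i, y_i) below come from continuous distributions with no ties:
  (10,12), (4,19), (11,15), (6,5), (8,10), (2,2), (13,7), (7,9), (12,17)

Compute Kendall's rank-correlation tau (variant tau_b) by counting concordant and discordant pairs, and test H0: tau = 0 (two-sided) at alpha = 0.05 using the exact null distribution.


Step 1: Enumerate the 36 unordered pairs (i,j) with i<j and classify each by sign(x_j-x_i) * sign(y_j-y_i).
  (1,2):dx=-6,dy=+7->D; (1,3):dx=+1,dy=+3->C; (1,4):dx=-4,dy=-7->C; (1,5):dx=-2,dy=-2->C
  (1,6):dx=-8,dy=-10->C; (1,7):dx=+3,dy=-5->D; (1,8):dx=-3,dy=-3->C; (1,9):dx=+2,dy=+5->C
  (2,3):dx=+7,dy=-4->D; (2,4):dx=+2,dy=-14->D; (2,5):dx=+4,dy=-9->D; (2,6):dx=-2,dy=-17->C
  (2,7):dx=+9,dy=-12->D; (2,8):dx=+3,dy=-10->D; (2,9):dx=+8,dy=-2->D; (3,4):dx=-5,dy=-10->C
  (3,5):dx=-3,dy=-5->C; (3,6):dx=-9,dy=-13->C; (3,7):dx=+2,dy=-8->D; (3,8):dx=-4,dy=-6->C
  (3,9):dx=+1,dy=+2->C; (4,5):dx=+2,dy=+5->C; (4,6):dx=-4,dy=-3->C; (4,7):dx=+7,dy=+2->C
  (4,8):dx=+1,dy=+4->C; (4,9):dx=+6,dy=+12->C; (5,6):dx=-6,dy=-8->C; (5,7):dx=+5,dy=-3->D
  (5,8):dx=-1,dy=-1->C; (5,9):dx=+4,dy=+7->C; (6,7):dx=+11,dy=+5->C; (6,8):dx=+5,dy=+7->C
  (6,9):dx=+10,dy=+15->C; (7,8):dx=-6,dy=+2->D; (7,9):dx=-1,dy=+10->D; (8,9):dx=+5,dy=+8->C
Step 2: C = 24, D = 12, total pairs = 36.
Step 3: tau = (C - D)/(n(n-1)/2) = (24 - 12)/36 = 0.333333.
Step 4: Exact two-sided p-value (enumerate n! = 362880 permutations of y under H0): p = 0.259518.
Step 5: alpha = 0.05. fail to reject H0.

tau_b = 0.3333 (C=24, D=12), p = 0.259518, fail to reject H0.


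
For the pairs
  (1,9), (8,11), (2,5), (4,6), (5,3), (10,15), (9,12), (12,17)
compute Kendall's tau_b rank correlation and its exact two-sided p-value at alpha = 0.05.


Step 1: Enumerate the 28 unordered pairs (i,j) with i<j and classify each by sign(x_j-x_i) * sign(y_j-y_i).
  (1,2):dx=+7,dy=+2->C; (1,3):dx=+1,dy=-4->D; (1,4):dx=+3,dy=-3->D; (1,5):dx=+4,dy=-6->D
  (1,6):dx=+9,dy=+6->C; (1,7):dx=+8,dy=+3->C; (1,8):dx=+11,dy=+8->C; (2,3):dx=-6,dy=-6->C
  (2,4):dx=-4,dy=-5->C; (2,5):dx=-3,dy=-8->C; (2,6):dx=+2,dy=+4->C; (2,7):dx=+1,dy=+1->C
  (2,8):dx=+4,dy=+6->C; (3,4):dx=+2,dy=+1->C; (3,5):dx=+3,dy=-2->D; (3,6):dx=+8,dy=+10->C
  (3,7):dx=+7,dy=+7->C; (3,8):dx=+10,dy=+12->C; (4,5):dx=+1,dy=-3->D; (4,6):dx=+6,dy=+9->C
  (4,7):dx=+5,dy=+6->C; (4,8):dx=+8,dy=+11->C; (5,6):dx=+5,dy=+12->C; (5,7):dx=+4,dy=+9->C
  (5,8):dx=+7,dy=+14->C; (6,7):dx=-1,dy=-3->C; (6,8):dx=+2,dy=+2->C; (7,8):dx=+3,dy=+5->C
Step 2: C = 23, D = 5, total pairs = 28.
Step 3: tau = (C - D)/(n(n-1)/2) = (23 - 5)/28 = 0.642857.
Step 4: Exact two-sided p-value (enumerate n! = 40320 permutations of y under H0): p = 0.031151.
Step 5: alpha = 0.05. reject H0.

tau_b = 0.6429 (C=23, D=5), p = 0.031151, reject H0.


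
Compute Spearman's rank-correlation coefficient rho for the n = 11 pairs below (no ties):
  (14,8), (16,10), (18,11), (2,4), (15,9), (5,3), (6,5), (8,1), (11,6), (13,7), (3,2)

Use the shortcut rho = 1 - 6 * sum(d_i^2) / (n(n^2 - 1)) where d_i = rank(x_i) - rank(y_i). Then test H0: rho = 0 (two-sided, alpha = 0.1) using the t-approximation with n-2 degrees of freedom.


Step 1: Rank x and y separately (midranks; no ties here).
rank(x): 14->8, 16->10, 18->11, 2->1, 15->9, 5->3, 6->4, 8->5, 11->6, 13->7, 3->2
rank(y): 8->8, 10->10, 11->11, 4->4, 9->9, 3->3, 5->5, 1->1, 6->6, 7->7, 2->2
Step 2: d_i = R_x(i) - R_y(i); compute d_i^2.
  (8-8)^2=0, (10-10)^2=0, (11-11)^2=0, (1-4)^2=9, (9-9)^2=0, (3-3)^2=0, (4-5)^2=1, (5-1)^2=16, (6-6)^2=0, (7-7)^2=0, (2-2)^2=0
sum(d^2) = 26.
Step 3: rho = 1 - 6*26 / (11*(11^2 - 1)) = 1 - 156/1320 = 0.881818.
Step 4: Under H0, t = rho * sqrt((n-2)/(1-rho^2)) = 5.6097 ~ t(9).
Step 5: Two-sided p-value from the t-distribution with 9 df = 0.000330.
Step 6: alpha = 0.1. reject H0.

rho = 0.8818, p = 0.000330, reject H0 at alpha = 0.1.


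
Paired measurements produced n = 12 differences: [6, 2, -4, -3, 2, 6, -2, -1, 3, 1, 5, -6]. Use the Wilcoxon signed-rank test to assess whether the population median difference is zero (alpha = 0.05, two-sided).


Step 1: Drop any zero differences (none here) and take |d_i|.
|d| = [6, 2, 4, 3, 2, 6, 2, 1, 3, 1, 5, 6]
Step 2: Midrank |d_i| (ties get averaged ranks).
ranks: |6|->11, |2|->4, |4|->8, |3|->6.5, |2|->4, |6|->11, |2|->4, |1|->1.5, |3|->6.5, |1|->1.5, |5|->9, |6|->11
Step 3: Attach original signs; sum ranks with positive sign and with negative sign.
W+ = 11 + 4 + 4 + 11 + 6.5 + 1.5 + 9 = 47
W- = 8 + 6.5 + 4 + 1.5 + 11 = 31
(Check: W+ + W- = 78 should equal n(n+1)/2 = 78.)
Step 4: Test statistic W = min(W+, W-) = 31.
Step 5: Ties in |d|, so use the tie-corrected normal approximation.
        E[W] = n(n+1)/4 = 12*13/4 = 39.
        Tie groups: |d|=1 (t=2), |d|=2 (t=3), |d|=3 (t=2), |d|=6 (t=3); sum(t^3 - t) = 60.
        Var[W] = n(n+1)(2n+1)/24 - sum(t^3-t)/48 = 3900/24 - 60/48 = 161.25.
        z = (W - E[W]) / sqrt(Var[W]) = (31 - 39) / 12.6984 = -0.6300.
        Two-sided p = 2*Phi(z) = 0.528695.
Step 6: alpha = 0.05. fail to reject H0.

W+ = 47, W- = 31, W = min = 31, p = 0.528695, fail to reject H0.


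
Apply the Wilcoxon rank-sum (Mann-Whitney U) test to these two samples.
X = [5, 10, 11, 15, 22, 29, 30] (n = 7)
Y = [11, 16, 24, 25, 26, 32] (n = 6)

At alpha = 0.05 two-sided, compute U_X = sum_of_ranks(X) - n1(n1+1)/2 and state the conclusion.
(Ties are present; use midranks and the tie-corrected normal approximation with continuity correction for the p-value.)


Step 1: Combine and sort all 13 observations; assign midranks.
sorted (value, group): (5,X), (10,X), (11,X), (11,Y), (15,X), (16,Y), (22,X), (24,Y), (25,Y), (26,Y), (29,X), (30,X), (32,Y)
ranks: 5->1, 10->2, 11->3.5, 11->3.5, 15->5, 16->6, 22->7, 24->8, 25->9, 26->10, 29->11, 30->12, 32->13
Step 2: Rank sum for X: R1 = 1 + 2 + 3.5 + 5 + 7 + 11 + 12 = 41.5.
Step 3: U_X = R1 - n1(n1+1)/2 = 41.5 - 7*8/2 = 41.5 - 28 = 13.5.
       U_Y = n1*n2 - U_X = 42 - 13.5 = 28.5.
Step 4: Ties are present, so use the tie-corrected normal approximation (with continuity correction) for the p-value.
Step 5: p-value = 0.316645; compare to alpha = 0.05. fail to reject H0.

U_X = 13.5, p = 0.316645, fail to reject H0 at alpha = 0.05.


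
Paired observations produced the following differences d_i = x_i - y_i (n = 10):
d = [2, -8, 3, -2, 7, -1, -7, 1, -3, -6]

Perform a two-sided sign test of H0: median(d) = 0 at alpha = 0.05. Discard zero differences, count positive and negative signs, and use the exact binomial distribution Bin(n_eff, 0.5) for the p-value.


Step 1: Discard zero differences. Original n = 10; n_eff = number of nonzero differences = 10.
Nonzero differences (with sign): +2, -8, +3, -2, +7, -1, -7, +1, -3, -6
Step 2: Count signs: positive = 4, negative = 6.
Step 3: Under H0: P(positive) = 0.5, so the number of positives S ~ Bin(10, 0.5).
Step 4: Two-sided exact p-value = sum of Bin(10,0.5) probabilities at or below the observed probability = 0.753906.
Step 5: alpha = 0.05. fail to reject H0.

n_eff = 10, pos = 4, neg = 6, p = 0.753906, fail to reject H0.


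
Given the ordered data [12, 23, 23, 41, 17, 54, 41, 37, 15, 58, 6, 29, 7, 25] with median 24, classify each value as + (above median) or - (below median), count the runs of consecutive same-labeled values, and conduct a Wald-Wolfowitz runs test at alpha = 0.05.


Step 1: Compute median = 24; label A = above, B = below.
Labels in order: BBBABAAABABABA  (n_A = 7, n_B = 7)
Step 2: Count runs R = 10.
Step 3: Under H0 (random ordering), E[R] = 2*n_A*n_B/(n_A+n_B) + 1 = 2*7*7/14 + 1 = 8.0000.
        Var[R] = 2*n_A*n_B*(2*n_A*n_B - n_A - n_B) / ((n_A+n_B)^2 * (n_A+n_B-1)) = 8232/2548 = 3.2308.
        SD[R] = 1.7974.
Step 4: Continuity-corrected z = (R - 0.5 - E[R]) / SD[R] = (10 - 0.5 - 8.0000) / 1.7974 = 0.8345.
Step 5: Two-sided p-value via normal approximation = 2*(1 - Phi(|z|)) = 0.403986.
Step 6: alpha = 0.05. fail to reject H0.

R = 10, z = 0.8345, p = 0.403986, fail to reject H0.


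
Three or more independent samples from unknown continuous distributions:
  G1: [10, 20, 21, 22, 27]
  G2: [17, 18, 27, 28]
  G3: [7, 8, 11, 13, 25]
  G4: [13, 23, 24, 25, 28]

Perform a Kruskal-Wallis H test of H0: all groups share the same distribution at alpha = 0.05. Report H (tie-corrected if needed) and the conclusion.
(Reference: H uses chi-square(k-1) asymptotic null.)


Step 1: Combine all N = 19 observations and assign midranks.
sorted (value, group, rank): (7,G3,1), (8,G3,2), (10,G1,3), (11,G3,4), (13,G3,5.5), (13,G4,5.5), (17,G2,7), (18,G2,8), (20,G1,9), (21,G1,10), (22,G1,11), (23,G4,12), (24,G4,13), (25,G3,14.5), (25,G4,14.5), (27,G1,16.5), (27,G2,16.5), (28,G2,18.5), (28,G4,18.5)
Step 2: Sum ranks within each group.
R_1 = 49.5 (n_1 = 5)
R_2 = 50 (n_2 = 4)
R_3 = 27 (n_3 = 5)
R_4 = 63.5 (n_4 = 5)
Step 3: H = 12/(N(N+1)) * sum(R_i^2/n_i) - 3(N+1)
     = 12/(19*20) * (49.5^2/5 + 50^2/4 + 27^2/5 + 63.5^2/5) - 3*20
     = 0.031579 * 2067.3 - 60
     = 5.283158.
Step 4: Ties present; correction factor C = 1 - 24/(19^3 - 19) = 0.996491. Corrected H = 5.283158 / 0.996491 = 5.301761.
Step 5: Under H0, H ~ chi^2(3); p-value = 0.150988.
Step 6: alpha = 0.05. fail to reject H0.

H = 5.3018, df = 3, p = 0.150988, fail to reject H0.


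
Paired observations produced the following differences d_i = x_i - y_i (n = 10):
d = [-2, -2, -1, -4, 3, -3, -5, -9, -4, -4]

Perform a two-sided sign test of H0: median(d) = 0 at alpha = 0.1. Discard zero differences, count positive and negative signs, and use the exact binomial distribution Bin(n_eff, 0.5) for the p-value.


Step 1: Discard zero differences. Original n = 10; n_eff = number of nonzero differences = 10.
Nonzero differences (with sign): -2, -2, -1, -4, +3, -3, -5, -9, -4, -4
Step 2: Count signs: positive = 1, negative = 9.
Step 3: Under H0: P(positive) = 0.5, so the number of positives S ~ Bin(10, 0.5).
Step 4: Two-sided exact p-value = sum of Bin(10,0.5) probabilities at or below the observed probability = 0.021484.
Step 5: alpha = 0.1. reject H0.

n_eff = 10, pos = 1, neg = 9, p = 0.021484, reject H0.


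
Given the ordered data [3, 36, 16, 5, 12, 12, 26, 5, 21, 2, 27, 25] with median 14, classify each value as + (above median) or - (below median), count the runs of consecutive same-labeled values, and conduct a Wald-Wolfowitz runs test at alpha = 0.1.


Step 1: Compute median = 14; label A = above, B = below.
Labels in order: BAABBBABABAA  (n_A = 6, n_B = 6)
Step 2: Count runs R = 8.
Step 3: Under H0 (random ordering), E[R] = 2*n_A*n_B/(n_A+n_B) + 1 = 2*6*6/12 + 1 = 7.0000.
        Var[R] = 2*n_A*n_B*(2*n_A*n_B - n_A - n_B) / ((n_A+n_B)^2 * (n_A+n_B-1)) = 4320/1584 = 2.7273.
        SD[R] = 1.6514.
Step 4: Continuity-corrected z = (R - 0.5 - E[R]) / SD[R] = (8 - 0.5 - 7.0000) / 1.6514 = 0.3028.
Step 5: Two-sided p-value via normal approximation = 2*(1 - Phi(|z|)) = 0.762069.
Step 6: alpha = 0.1. fail to reject H0.

R = 8, z = 0.3028, p = 0.762069, fail to reject H0.


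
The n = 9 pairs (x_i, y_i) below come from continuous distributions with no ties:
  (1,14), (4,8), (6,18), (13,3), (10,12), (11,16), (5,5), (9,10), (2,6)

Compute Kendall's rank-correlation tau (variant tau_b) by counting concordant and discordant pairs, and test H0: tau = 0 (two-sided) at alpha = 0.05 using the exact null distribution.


Step 1: Enumerate the 36 unordered pairs (i,j) with i<j and classify each by sign(x_j-x_i) * sign(y_j-y_i).
  (1,2):dx=+3,dy=-6->D; (1,3):dx=+5,dy=+4->C; (1,4):dx=+12,dy=-11->D; (1,5):dx=+9,dy=-2->D
  (1,6):dx=+10,dy=+2->C; (1,7):dx=+4,dy=-9->D; (1,8):dx=+8,dy=-4->D; (1,9):dx=+1,dy=-8->D
  (2,3):dx=+2,dy=+10->C; (2,4):dx=+9,dy=-5->D; (2,5):dx=+6,dy=+4->C; (2,6):dx=+7,dy=+8->C
  (2,7):dx=+1,dy=-3->D; (2,8):dx=+5,dy=+2->C; (2,9):dx=-2,dy=-2->C; (3,4):dx=+7,dy=-15->D
  (3,5):dx=+4,dy=-6->D; (3,6):dx=+5,dy=-2->D; (3,7):dx=-1,dy=-13->C; (3,8):dx=+3,dy=-8->D
  (3,9):dx=-4,dy=-12->C; (4,5):dx=-3,dy=+9->D; (4,6):dx=-2,dy=+13->D; (4,7):dx=-8,dy=+2->D
  (4,8):dx=-4,dy=+7->D; (4,9):dx=-11,dy=+3->D; (5,6):dx=+1,dy=+4->C; (5,7):dx=-5,dy=-7->C
  (5,8):dx=-1,dy=-2->C; (5,9):dx=-8,dy=-6->C; (6,7):dx=-6,dy=-11->C; (6,8):dx=-2,dy=-6->C
  (6,9):dx=-9,dy=-10->C; (7,8):dx=+4,dy=+5->C; (7,9):dx=-3,dy=+1->D; (8,9):dx=-7,dy=-4->C
Step 2: C = 18, D = 18, total pairs = 36.
Step 3: tau = (C - D)/(n(n-1)/2) = (18 - 18)/36 = 0.000000.
Step 4: Exact two-sided p-value (enumerate n! = 362880 permutations of y under H0): p = 1.000000.
Step 5: alpha = 0.05. fail to reject H0.

tau_b = 0.0000 (C=18, D=18), p = 1.000000, fail to reject H0.


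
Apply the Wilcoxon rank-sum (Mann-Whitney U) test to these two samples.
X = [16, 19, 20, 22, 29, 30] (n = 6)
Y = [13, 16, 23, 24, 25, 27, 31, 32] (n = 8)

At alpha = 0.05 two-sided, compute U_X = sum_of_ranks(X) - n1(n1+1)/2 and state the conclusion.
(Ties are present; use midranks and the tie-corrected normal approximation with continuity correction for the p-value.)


Step 1: Combine and sort all 14 observations; assign midranks.
sorted (value, group): (13,Y), (16,X), (16,Y), (19,X), (20,X), (22,X), (23,Y), (24,Y), (25,Y), (27,Y), (29,X), (30,X), (31,Y), (32,Y)
ranks: 13->1, 16->2.5, 16->2.5, 19->4, 20->5, 22->6, 23->7, 24->8, 25->9, 27->10, 29->11, 30->12, 31->13, 32->14
Step 2: Rank sum for X: R1 = 2.5 + 4 + 5 + 6 + 11 + 12 = 40.5.
Step 3: U_X = R1 - n1(n1+1)/2 = 40.5 - 6*7/2 = 40.5 - 21 = 19.5.
       U_Y = n1*n2 - U_X = 48 - 19.5 = 28.5.
Step 4: Ties are present, so use the tie-corrected normal approximation (with continuity correction) for the p-value.
Step 5: p-value = 0.605180; compare to alpha = 0.05. fail to reject H0.

U_X = 19.5, p = 0.605180, fail to reject H0 at alpha = 0.05.


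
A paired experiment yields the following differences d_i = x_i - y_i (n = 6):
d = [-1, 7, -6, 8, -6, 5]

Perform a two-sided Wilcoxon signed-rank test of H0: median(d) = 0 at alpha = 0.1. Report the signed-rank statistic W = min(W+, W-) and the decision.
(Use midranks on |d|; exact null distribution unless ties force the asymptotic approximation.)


Step 1: Drop any zero differences (none here) and take |d_i|.
|d| = [1, 7, 6, 8, 6, 5]
Step 2: Midrank |d_i| (ties get averaged ranks).
ranks: |1|->1, |7|->5, |6|->3.5, |8|->6, |6|->3.5, |5|->2
Step 3: Attach original signs; sum ranks with positive sign and with negative sign.
W+ = 5 + 6 + 2 = 13
W- = 1 + 3.5 + 3.5 = 8
(Check: W+ + W- = 21 should equal n(n+1)/2 = 21.)
Step 4: Test statistic W = min(W+, W-) = 8.
Step 5: Ties in |d|, so use the tie-corrected normal approximation.
        E[W] = n(n+1)/4 = 6*7/4 = 10.5.
        Tie groups: |d|=6 (t=2); sum(t^3 - t) = 6.
        Var[W] = n(n+1)(2n+1)/24 - sum(t^3-t)/48 = 546/24 - 6/48 = 22.625.
        z = (W - E[W]) / sqrt(Var[W]) = (8 - 10.5) / 4.7566 = -0.5256.
        Two-sided p = 2*Phi(z) = 0.599174.
Step 6: alpha = 0.1. fail to reject H0.

W+ = 13, W- = 8, W = min = 8, p = 0.599174, fail to reject H0.
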